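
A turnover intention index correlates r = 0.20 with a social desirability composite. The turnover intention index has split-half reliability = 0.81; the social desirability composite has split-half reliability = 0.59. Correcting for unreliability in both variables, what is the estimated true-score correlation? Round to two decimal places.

r_true = r_obs / √(r_xx · r_yy) = 0.20 / √(0.81 × 0.59) = 0.20 / √0.4779 = 0.20 / 0.6913 ≈ 0.29.

0.29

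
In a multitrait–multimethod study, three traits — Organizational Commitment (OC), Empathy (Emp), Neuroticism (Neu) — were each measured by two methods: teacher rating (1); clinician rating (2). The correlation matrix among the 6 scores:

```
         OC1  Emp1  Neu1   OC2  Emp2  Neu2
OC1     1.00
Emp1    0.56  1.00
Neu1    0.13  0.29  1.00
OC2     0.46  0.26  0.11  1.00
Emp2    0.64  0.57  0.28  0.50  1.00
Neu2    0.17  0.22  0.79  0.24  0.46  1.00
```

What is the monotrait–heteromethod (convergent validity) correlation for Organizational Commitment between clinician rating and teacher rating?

Same trait (OC), different methods: r(OC2, OC1) = 0.46.

0.46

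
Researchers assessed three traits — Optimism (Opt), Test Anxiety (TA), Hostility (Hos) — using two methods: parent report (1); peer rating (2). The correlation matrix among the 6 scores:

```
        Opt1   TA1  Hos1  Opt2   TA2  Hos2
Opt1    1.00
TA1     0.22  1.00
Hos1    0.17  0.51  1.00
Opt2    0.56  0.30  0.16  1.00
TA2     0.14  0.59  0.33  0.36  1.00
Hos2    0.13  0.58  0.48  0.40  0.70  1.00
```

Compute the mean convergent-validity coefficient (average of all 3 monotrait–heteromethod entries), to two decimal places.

0.54

Convergent values: 0.56, 0.59, 0.48; mean = 1.63/3 = 0.54.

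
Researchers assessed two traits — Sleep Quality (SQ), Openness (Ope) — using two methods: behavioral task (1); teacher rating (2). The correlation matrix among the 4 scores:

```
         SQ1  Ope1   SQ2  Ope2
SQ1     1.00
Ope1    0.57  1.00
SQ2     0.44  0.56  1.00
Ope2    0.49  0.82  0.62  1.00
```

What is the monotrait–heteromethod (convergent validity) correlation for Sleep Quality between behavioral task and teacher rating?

0.44

Same trait (SQ), different methods: r(SQ1, SQ2) = 0.44.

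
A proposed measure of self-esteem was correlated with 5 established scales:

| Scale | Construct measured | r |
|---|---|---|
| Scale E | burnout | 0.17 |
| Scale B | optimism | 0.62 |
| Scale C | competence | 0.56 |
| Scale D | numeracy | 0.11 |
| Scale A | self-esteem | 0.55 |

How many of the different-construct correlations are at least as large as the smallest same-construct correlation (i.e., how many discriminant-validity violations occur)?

2

Convergent (same construct = self-esteem): Scale A.
Smallest convergent = 0.55. Discriminant values: 0.17, 0.62, 0.56, 0.11; count ≥ 0.55 → 2.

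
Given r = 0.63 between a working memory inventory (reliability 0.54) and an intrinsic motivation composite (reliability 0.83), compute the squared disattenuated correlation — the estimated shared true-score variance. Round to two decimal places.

Disattenuated r = 0.63 / √(0.54 × 0.83) = 0.63 / 0.6695 = 0.9410.
Shared true-score variance = 0.9410² = 0.8855 ≈ 0.89.

0.89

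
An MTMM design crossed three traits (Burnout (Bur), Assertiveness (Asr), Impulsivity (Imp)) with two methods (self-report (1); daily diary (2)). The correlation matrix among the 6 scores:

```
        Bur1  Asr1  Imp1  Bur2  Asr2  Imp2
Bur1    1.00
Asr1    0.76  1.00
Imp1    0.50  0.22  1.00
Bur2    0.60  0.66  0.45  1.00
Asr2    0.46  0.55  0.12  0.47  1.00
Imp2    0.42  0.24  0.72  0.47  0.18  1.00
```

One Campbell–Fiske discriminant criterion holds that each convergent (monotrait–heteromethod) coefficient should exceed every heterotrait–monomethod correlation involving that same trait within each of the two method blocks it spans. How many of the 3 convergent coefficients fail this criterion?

Each convergent coefficient versus the relevant comparison correlations:
Bur (methods 1·2): 0.60 vs {0.76, 0.47, 0.50, 0.47} → fail.
Asr (methods 1·2): 0.55 vs {0.76, 0.47, 0.22, 0.18} → fail.
Imp (methods 1·2): 0.72 vs {0.50, 0.47, 0.22, 0.18} → pass.
2 of 3 fail.

2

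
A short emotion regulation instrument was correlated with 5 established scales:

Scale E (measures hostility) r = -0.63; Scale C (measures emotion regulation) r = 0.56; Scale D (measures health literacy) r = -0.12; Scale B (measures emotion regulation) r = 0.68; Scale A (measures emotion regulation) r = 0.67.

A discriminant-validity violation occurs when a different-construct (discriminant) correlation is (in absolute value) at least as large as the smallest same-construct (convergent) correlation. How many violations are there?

Convergent (same construct = emotion regulation): Scale C, Scale B, Scale A.
Smallest convergent = 0.56. Discriminant |r|: 0.63, 0.12; count ≥ 0.56 → 1.

1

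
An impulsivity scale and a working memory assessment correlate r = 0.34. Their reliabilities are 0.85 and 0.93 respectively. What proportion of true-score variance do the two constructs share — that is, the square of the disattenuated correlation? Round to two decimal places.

Disattenuated r = 0.34 / √(0.85 × 0.93) = 0.34 / 0.8891 = 0.3824.
Shared true-score variance = 0.3824² = 0.1462 ≈ 0.15.

0.15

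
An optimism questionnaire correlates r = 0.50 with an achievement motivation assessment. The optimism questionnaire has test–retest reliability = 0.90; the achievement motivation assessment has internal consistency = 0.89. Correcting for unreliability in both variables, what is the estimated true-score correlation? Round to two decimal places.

r_true = r_obs / √(r_xx · r_yy) = 0.50 / √(0.90 × 0.89) = 0.50 / √0.8010 = 0.50 / 0.8950 ≈ 0.56.

0.56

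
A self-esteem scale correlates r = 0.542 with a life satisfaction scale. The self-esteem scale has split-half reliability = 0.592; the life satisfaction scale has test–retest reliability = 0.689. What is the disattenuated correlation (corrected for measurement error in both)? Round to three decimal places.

0.849

r_true = r_obs / √(r_xx · r_yy) = 0.542 / √(0.592 × 0.689) = 0.542 / √0.407888 = 0.542 / 0.6387 ≈ 0.849.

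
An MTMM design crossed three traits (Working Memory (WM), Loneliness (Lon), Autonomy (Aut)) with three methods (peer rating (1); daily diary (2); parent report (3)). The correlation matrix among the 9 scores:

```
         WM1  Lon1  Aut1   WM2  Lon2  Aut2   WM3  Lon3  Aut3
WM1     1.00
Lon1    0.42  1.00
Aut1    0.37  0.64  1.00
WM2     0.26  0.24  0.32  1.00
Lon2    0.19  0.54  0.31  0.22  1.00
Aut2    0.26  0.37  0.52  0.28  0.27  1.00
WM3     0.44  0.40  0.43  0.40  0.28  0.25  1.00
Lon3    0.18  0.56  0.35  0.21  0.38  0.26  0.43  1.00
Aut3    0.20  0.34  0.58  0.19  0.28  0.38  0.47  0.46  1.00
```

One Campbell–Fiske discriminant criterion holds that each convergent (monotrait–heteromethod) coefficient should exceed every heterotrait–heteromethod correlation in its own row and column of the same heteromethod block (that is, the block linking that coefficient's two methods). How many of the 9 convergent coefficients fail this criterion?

1

Convergent coefficients and their comparison sets:
WM (methods 1·2): 0.26 vs {0.19, 0.24, 0.26, 0.32} → fail.
WM (methods 1·3): 0.44 vs {0.18, 0.40, 0.20, 0.43} → pass.
WM (methods 2·3): 0.40 vs {0.21, 0.28, 0.19, 0.25} → pass.
Lon (methods 1·2): 0.54 vs {0.24, 0.19, 0.37, 0.31} → pass.
Lon (methods 1·3): 0.56 vs {0.40, 0.18, 0.34, 0.35} → pass.
Lon (methods 2·3): 0.38 vs {0.28, 0.21, 0.28, 0.26} → pass.
Aut (methods 1·2): 0.52 vs {0.32, 0.26, 0.31, 0.37} → pass.
Aut (methods 1·3): 0.58 vs {0.43, 0.20, 0.35, 0.34} → pass.
Aut (methods 2·3): 0.38 vs {0.25, 0.19, 0.26, 0.28} → pass.
1 of 9 fail.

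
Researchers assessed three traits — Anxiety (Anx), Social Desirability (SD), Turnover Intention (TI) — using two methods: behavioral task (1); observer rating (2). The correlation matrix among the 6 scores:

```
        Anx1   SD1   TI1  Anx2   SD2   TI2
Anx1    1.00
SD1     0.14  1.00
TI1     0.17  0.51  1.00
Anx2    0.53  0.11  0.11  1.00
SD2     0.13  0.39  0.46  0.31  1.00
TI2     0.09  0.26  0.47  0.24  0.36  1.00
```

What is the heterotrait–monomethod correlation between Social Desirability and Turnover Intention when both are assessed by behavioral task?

Different traits, same method: r(SD1, TI1) = 0.51.

0.51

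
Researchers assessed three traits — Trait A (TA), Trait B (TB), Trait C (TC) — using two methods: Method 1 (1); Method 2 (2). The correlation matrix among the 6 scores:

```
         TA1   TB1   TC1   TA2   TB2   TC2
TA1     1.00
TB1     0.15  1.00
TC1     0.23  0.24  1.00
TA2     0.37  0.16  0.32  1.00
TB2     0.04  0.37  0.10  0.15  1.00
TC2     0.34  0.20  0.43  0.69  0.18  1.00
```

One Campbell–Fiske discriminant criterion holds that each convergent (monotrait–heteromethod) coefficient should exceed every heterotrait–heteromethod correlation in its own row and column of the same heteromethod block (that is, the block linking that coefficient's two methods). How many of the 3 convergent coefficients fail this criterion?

0

Each convergent coefficient versus the relevant comparison correlations:
TA (methods 1·2): 0.37 vs {0.04, 0.16, 0.34, 0.32} → pass.
TB (methods 1·2): 0.37 vs {0.16, 0.04, 0.20, 0.10} → pass.
TC (methods 1·2): 0.43 vs {0.32, 0.34, 0.10, 0.20} → pass.
0 of 3 fail.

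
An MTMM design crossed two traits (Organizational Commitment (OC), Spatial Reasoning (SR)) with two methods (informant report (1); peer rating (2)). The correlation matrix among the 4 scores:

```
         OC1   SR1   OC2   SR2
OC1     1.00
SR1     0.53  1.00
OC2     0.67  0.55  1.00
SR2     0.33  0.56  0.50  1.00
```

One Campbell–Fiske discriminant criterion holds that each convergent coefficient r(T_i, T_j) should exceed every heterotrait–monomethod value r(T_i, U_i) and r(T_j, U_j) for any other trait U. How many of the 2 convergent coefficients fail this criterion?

0

Checking each validity diagonal entry against its comparison values:
OC (methods 1·2): 0.67 vs {0.53, 0.50} → pass.
SR (methods 1·2): 0.56 vs {0.53, 0.50} → pass.
0 of 2 fail.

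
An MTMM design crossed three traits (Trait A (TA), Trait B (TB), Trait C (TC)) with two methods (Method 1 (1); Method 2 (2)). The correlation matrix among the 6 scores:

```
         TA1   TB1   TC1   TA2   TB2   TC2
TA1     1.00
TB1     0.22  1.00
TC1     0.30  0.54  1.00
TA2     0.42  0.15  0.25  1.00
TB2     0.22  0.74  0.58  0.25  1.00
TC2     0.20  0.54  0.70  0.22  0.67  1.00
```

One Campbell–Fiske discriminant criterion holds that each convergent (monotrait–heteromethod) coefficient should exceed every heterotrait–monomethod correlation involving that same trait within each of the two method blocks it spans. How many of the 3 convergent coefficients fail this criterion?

0

Each convergent coefficient versus the relevant comparison correlations:
TA (methods 1·2): 0.42 vs {0.22, 0.25, 0.30, 0.22} → pass.
TB (methods 1·2): 0.74 vs {0.22, 0.25, 0.54, 0.67} → pass.
TC (methods 1·2): 0.70 vs {0.30, 0.22, 0.54, 0.67} → pass.
0 of 3 fail.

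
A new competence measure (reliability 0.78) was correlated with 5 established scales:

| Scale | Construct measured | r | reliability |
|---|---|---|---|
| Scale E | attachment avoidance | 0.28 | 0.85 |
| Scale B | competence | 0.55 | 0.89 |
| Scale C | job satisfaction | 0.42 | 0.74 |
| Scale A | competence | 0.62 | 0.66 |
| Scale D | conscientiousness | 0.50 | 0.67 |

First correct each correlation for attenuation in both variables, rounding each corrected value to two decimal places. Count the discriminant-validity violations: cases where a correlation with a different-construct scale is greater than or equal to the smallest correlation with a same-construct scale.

1

Disattenuated r (r / √(r_scale · r_new)):
  Scale E (disc): 0.28 / √(0.85·0.78) = 0.34
  Scale B (conv): 0.55 / √(0.89·0.78) = 0.66
  Scale C (disc): 0.42 / √(0.74·0.78) = 0.55
  Scale A (conv): 0.62 / √(0.66·0.78) = 0.86
  Scale D (disc): 0.50 / √(0.67·0.78) = 0.69
Smallest convergent = 0.66. Discriminant values: 0.34, 0.55, 0.69; count ≥ 0.66 → 1.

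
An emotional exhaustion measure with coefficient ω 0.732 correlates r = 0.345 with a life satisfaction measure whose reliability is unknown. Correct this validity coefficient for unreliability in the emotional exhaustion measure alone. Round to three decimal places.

Single correction: r_c = r_obs / √r_xx = 0.345 / √0.732 = 0.345 / 0.8556 ≈ 0.403.

0.403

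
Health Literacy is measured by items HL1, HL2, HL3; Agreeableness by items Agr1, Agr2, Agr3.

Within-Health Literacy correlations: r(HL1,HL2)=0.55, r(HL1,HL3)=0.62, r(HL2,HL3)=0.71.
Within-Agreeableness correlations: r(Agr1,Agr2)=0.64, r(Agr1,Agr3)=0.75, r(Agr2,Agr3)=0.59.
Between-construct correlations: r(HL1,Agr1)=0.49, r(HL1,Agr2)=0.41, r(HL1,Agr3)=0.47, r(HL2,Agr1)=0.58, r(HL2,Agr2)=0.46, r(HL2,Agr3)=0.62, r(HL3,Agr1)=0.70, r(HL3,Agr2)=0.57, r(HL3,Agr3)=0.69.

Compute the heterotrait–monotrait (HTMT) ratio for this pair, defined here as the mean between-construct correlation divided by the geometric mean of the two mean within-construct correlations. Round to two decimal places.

0.86

Between-construct mean = 4.99/9 = 0.5544.
Mean within-HL = 1.88/3 = 0.6267; mean within-Agr = 1.98/3 = 0.6600.
Geometric mean = √(0.6267 × 0.6600) = 0.6431.
HTMT = 0.5544 / 0.6431 = 0.86.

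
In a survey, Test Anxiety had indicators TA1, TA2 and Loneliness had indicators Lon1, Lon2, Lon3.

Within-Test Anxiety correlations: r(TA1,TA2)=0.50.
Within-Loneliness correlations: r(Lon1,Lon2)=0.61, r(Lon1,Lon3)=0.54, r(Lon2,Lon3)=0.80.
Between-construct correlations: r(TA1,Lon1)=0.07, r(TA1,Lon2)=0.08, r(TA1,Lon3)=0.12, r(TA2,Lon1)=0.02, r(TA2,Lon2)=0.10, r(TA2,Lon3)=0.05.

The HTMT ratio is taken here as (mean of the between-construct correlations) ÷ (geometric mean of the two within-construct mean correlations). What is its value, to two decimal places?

Between-construct mean = 0.44/6 = 0.0733.
Mean within-TA = 0.50/1 = 0.5000; mean within-Lon = 1.95/3 = 0.6500.
Geometric mean = √(0.5000 × 0.6500) = 0.5701.
HTMT = 0.0733 / 0.5701 = 0.13.

0.13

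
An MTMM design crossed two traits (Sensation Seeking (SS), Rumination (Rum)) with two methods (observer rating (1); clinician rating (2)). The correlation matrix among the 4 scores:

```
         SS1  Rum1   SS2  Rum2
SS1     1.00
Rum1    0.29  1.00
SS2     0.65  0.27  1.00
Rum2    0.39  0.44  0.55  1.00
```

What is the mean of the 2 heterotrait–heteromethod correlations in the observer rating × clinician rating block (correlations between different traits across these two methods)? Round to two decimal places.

HTHM values (method 1 × method 2): 0.39, 0.27; mean = 0.66/2 = 0.33.

0.33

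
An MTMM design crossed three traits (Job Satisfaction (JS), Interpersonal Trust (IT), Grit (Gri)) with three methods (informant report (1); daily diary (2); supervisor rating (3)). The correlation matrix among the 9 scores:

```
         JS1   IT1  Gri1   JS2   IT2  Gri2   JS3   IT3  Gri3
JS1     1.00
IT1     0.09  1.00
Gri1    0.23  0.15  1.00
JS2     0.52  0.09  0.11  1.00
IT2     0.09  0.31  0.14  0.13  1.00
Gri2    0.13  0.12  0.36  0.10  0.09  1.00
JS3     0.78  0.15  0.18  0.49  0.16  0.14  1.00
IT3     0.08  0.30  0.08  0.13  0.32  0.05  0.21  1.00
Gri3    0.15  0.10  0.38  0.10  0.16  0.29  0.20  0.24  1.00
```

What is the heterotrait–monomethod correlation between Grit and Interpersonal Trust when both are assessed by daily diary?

0.09

Different traits, same method: r(Gri2, IT2) = 0.09.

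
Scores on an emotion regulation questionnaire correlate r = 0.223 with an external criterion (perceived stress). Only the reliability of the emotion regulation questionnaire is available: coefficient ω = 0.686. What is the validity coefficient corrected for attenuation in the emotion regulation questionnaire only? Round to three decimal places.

Single correction: r_c = r_obs / √r_xx = 0.223 / √0.686 = 0.223 / 0.8283 ≈ 0.269.

0.269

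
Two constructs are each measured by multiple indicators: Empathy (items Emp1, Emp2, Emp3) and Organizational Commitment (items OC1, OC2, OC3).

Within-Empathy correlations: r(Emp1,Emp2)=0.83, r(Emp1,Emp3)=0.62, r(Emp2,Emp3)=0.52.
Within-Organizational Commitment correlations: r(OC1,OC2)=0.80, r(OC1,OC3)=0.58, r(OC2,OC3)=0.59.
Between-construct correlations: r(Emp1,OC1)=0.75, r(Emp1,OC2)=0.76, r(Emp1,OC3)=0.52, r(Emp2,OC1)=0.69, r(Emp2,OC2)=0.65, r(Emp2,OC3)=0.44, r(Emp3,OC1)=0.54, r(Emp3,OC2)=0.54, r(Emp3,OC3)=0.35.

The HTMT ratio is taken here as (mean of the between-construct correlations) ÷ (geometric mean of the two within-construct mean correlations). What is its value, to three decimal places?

Mean between = 5.24/9 = 0.5822.
Mean within-Emp = 1.97/3 = 0.6567; mean within-OC = 1.97/3 = 0.6567.
Geometric mean = √(0.6567 × 0.6567) = 0.6567.
HTMT = 0.5822 / 0.6567 = 0.887.

0.887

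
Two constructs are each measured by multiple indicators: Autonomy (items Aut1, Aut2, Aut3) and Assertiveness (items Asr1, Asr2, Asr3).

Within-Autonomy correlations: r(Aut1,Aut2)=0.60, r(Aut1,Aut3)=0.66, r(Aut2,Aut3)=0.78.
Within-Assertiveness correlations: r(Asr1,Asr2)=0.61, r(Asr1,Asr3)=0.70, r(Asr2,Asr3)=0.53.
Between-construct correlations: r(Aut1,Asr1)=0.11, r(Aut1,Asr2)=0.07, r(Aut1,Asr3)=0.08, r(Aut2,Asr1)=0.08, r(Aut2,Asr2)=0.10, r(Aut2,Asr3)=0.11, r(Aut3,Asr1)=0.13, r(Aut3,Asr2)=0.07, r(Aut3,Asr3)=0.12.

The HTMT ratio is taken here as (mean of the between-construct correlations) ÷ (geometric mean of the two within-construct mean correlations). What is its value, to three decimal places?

Between-construct mean = 0.87/9 = 0.0967.
Mean within-Aut = 2.04/3 = 0.6800; mean within-Asr = 1.84/3 = 0.6133.
Geometric mean = √(0.6800 × 0.6133) = 0.6458.
HTMT = 0.0967 / 0.6458 = 0.150.

0.150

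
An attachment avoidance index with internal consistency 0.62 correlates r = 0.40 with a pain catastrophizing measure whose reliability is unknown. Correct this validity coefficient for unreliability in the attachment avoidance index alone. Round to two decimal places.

Single correction: r_c = r_obs / √r_xx = 0.40 / √0.62 = 0.40 / 0.7874 ≈ 0.51.

0.51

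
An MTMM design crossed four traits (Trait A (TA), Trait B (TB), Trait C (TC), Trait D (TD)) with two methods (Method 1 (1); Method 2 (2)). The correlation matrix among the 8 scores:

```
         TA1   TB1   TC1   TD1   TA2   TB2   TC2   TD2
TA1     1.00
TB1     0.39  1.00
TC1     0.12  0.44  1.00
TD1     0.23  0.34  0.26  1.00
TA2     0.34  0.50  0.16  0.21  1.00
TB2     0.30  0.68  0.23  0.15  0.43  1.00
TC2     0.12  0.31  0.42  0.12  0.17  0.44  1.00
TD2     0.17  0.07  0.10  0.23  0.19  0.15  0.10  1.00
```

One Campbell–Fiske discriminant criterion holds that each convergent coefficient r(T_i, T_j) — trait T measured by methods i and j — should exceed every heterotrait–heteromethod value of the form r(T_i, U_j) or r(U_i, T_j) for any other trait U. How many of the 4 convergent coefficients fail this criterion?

Checking each validity diagonal entry against its comparison values:
TA (methods 1·2): 0.34 vs {0.30, 0.50, 0.12, 0.16, 0.17, 0.21} → fail.
TB (methods 1·2): 0.68 vs {0.50, 0.30, 0.31, 0.23, 0.07, 0.15} → pass.
TC (methods 1·2): 0.42 vs {0.16, 0.12, 0.23, 0.31, 0.10, 0.12} → pass.
TD (methods 1·2): 0.23 vs {0.21, 0.17, 0.15, 0.07, 0.12, 0.10} → pass.
1 of 4 fail.

1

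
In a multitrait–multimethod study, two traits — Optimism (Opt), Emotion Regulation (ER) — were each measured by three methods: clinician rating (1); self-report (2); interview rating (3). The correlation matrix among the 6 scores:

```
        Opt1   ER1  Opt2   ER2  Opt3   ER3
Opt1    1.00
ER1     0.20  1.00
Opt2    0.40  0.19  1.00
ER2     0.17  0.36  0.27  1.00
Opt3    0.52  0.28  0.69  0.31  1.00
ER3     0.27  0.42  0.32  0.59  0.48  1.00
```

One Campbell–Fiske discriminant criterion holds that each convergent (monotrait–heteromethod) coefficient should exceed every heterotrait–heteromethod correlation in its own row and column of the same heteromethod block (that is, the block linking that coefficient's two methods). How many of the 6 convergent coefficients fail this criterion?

Checking each validity diagonal entry against its comparison values:
Opt (methods 1·2): 0.40 vs {0.17, 0.19} → pass.
Opt (methods 1·3): 0.52 vs {0.27, 0.28} → pass.
Opt (methods 2·3): 0.69 vs {0.32, 0.31} → pass.
ER (methods 1·2): 0.36 vs {0.19, 0.17} → pass.
ER (methods 1·3): 0.42 vs {0.28, 0.27} → pass.
ER (methods 2·3): 0.59 vs {0.31, 0.32} → pass.
0 of 6 fail.

0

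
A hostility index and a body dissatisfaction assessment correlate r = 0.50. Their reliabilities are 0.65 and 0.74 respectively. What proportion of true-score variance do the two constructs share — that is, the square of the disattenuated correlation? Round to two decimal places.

Disattenuated r = 0.50 / √(0.65 × 0.74) = 0.50 / 0.6935 = 0.7210.
Shared true-score variance = 0.7210² = 0.5198 ≈ 0.52.

0.52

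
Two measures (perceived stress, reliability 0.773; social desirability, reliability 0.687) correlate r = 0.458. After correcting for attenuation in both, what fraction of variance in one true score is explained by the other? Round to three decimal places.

0.395

Disattenuated r = 0.458 / √(0.773 × 0.687) = 0.458 / 0.7287 = 0.6285.
Shared true-score variance = 0.6285² = 0.3950 ≈ 0.395.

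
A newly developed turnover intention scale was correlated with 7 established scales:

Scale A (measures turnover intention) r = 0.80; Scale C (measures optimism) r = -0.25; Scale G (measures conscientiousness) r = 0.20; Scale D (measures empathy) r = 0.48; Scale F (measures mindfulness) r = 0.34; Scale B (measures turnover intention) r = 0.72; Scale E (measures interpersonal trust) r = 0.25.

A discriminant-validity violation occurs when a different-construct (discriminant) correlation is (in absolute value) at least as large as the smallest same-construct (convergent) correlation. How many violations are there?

0

Convergent (same construct = turnover intention): Scale A, Scale B.
Smallest convergent = 0.72. Discriminant |r|: 0.25, 0.20, 0.48, 0.34, 0.25; count ≥ 0.72 → 0.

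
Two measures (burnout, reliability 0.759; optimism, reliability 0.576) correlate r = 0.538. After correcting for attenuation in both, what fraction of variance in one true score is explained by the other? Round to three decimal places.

Disattenuated r = 0.538 / √(0.759 × 0.576) = 0.538 / 0.6612 = 0.8137.
Shared true-score variance = 0.8137² = 0.6621 ≈ 0.662.

0.662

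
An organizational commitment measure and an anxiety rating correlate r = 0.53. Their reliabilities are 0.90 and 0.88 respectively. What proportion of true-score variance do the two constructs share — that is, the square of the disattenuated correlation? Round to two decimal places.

Disattenuated r = 0.53 / √(0.90 × 0.88) = 0.53 / 0.8899 = 0.5956.
Shared true-score variance = 0.5956² = 0.3547 ≈ 0.35.

0.35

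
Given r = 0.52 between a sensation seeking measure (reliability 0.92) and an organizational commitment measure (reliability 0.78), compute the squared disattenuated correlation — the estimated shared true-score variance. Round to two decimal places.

Disattenuated r = 0.52 / √(0.92 × 0.78) = 0.52 / 0.8471 = 0.6139.
Shared true-score variance = 0.6139² = 0.3769 ≈ 0.38.

0.38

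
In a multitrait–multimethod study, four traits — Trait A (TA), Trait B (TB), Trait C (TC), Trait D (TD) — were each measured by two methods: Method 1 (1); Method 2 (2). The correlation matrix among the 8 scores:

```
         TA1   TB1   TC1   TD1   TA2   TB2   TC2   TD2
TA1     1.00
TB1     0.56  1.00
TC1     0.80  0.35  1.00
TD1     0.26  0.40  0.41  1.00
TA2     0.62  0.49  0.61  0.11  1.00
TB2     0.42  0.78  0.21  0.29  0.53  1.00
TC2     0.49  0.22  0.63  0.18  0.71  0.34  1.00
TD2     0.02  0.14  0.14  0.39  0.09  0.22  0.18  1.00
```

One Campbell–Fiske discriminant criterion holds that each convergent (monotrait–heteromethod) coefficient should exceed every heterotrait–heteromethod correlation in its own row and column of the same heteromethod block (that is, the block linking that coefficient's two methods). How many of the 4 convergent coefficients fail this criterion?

0

Checking each validity diagonal entry against its comparison values:
TA (methods 1·2): 0.62 vs {0.42, 0.49, 0.49, 0.61, 0.02, 0.11} → pass.
TB (methods 1·2): 0.78 vs {0.49, 0.42, 0.22, 0.21, 0.14, 0.29} → pass.
TC (methods 1·2): 0.63 vs {0.61, 0.49, 0.21, 0.22, 0.14, 0.18} → pass.
TD (methods 1·2): 0.39 vs {0.11, 0.02, 0.29, 0.14, 0.18, 0.14} → pass.
0 of 4 fail.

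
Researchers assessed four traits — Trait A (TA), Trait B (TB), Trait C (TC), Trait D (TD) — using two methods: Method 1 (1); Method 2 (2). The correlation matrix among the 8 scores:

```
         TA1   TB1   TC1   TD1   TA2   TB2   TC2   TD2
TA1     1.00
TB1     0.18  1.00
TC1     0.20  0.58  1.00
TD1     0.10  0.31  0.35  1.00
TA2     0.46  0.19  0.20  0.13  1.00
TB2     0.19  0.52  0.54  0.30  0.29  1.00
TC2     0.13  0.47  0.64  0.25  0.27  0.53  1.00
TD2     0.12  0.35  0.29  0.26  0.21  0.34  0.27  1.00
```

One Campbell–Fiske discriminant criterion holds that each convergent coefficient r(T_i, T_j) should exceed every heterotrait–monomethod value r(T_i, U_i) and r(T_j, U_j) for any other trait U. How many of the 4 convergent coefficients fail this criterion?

Each convergent coefficient versus the relevant comparison correlations:
TA (methods 1·2): 0.46 vs {0.18, 0.29, 0.20, 0.27, 0.10, 0.21} → pass.
TB (methods 1·2): 0.52 vs {0.18, 0.29, 0.58, 0.53, 0.31, 0.34} → fail.
TC (methods 1·2): 0.64 vs {0.20, 0.27, 0.58, 0.53, 0.35, 0.27} → pass.
TD (methods 1·2): 0.26 vs {0.10, 0.21, 0.31, 0.34, 0.35, 0.27} → fail.
2 of 4 fail.

2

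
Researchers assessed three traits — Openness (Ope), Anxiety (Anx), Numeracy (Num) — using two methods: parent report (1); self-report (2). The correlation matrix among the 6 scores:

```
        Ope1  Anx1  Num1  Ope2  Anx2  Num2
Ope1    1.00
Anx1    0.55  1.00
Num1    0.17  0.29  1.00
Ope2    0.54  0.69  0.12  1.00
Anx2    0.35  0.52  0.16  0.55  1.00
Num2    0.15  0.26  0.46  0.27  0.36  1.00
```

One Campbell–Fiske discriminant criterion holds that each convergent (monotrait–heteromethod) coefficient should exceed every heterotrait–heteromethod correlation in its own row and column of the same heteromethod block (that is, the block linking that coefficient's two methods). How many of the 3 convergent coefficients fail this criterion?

2

Convergent coefficients and their comparison sets:
Ope (methods 1·2): 0.54 vs {0.35, 0.69, 0.15, 0.12} → fail.
Anx (methods 1·2): 0.52 vs {0.69, 0.35, 0.26, 0.16} → fail.
Num (methods 1·2): 0.46 vs {0.12, 0.15, 0.16, 0.26} → pass.
2 of 3 fail.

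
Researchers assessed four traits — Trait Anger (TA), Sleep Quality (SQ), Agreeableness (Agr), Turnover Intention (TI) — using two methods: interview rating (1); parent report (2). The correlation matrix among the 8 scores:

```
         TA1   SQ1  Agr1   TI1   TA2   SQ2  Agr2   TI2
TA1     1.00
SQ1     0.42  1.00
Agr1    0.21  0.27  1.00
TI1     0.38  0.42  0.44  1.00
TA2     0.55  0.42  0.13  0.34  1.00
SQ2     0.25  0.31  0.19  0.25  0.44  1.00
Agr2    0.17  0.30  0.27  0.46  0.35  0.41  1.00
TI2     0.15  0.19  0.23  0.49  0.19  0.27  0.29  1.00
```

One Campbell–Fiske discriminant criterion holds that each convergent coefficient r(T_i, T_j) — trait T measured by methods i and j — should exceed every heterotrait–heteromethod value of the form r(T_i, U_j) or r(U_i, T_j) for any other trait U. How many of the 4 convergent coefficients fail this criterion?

2

Convergent coefficients and their comparison sets:
TA (methods 1·2): 0.55 vs {0.25, 0.42, 0.17, 0.13, 0.15, 0.34} → pass.
SQ (methods 1·2): 0.31 vs {0.42, 0.25, 0.30, 0.19, 0.19, 0.25} → fail.
Agr (methods 1·2): 0.27 vs {0.13, 0.17, 0.19, 0.30, 0.23, 0.46} → fail.
TI (methods 1·2): 0.49 vs {0.34, 0.15, 0.25, 0.19, 0.46, 0.23} → pass.
2 of 4 fail.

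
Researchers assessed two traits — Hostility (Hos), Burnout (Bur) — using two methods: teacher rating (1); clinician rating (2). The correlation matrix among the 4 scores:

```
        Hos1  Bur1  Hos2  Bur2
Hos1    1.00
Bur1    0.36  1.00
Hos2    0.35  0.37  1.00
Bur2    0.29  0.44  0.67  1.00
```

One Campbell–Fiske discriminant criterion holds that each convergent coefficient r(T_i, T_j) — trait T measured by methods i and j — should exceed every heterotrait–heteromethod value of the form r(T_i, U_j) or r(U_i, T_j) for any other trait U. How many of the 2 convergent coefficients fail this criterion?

Checking each validity diagonal entry against its comparison values:
Hos (methods 1·2): 0.35 vs {0.29, 0.37} → fail.
Bur (methods 1·2): 0.44 vs {0.37, 0.29} → pass.
1 of 2 fail.

1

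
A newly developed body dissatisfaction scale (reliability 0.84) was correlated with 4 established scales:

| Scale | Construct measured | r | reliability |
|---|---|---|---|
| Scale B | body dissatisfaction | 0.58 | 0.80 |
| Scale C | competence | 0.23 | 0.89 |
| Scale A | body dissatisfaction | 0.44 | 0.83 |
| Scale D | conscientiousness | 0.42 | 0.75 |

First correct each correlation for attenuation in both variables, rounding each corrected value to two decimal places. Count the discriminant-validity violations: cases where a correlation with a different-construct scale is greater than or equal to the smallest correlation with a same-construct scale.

Disattenuated r (r / √(r_scale · r_new)):
  Scale B (conv): 0.58 / √(0.80·0.84) = 0.71
  Scale C (disc): 0.23 / √(0.89·0.84) = 0.27
  Scale A (conv): 0.44 / √(0.83·0.84) = 0.53
  Scale D (disc): 0.42 / √(0.75·0.84) = 0.53
Smallest convergent = 0.53. Discriminant values: 0.27, 0.53; count ≥ 0.53 → 1.

1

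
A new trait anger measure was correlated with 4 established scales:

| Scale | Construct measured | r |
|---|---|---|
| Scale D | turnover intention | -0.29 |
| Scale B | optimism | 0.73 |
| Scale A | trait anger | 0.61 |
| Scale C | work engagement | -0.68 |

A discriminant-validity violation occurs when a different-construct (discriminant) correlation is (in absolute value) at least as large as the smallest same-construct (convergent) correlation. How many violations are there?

Convergent (same construct = trait anger): Scale A.
Smallest convergent = 0.61. Discriminant |r|: 0.29, 0.73, 0.68; count ≥ 0.61 → 2.

2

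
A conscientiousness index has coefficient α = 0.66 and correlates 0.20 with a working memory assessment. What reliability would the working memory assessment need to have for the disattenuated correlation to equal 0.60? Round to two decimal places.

r_true = r_obs / √(r_xx · r_yy) ⇒ 0.60 = 0.20 / √(0.66 · r_yy).
√(0.66 · r_yy) = 0.20 / 0.60 = 0.3333; 0.66 · r_yy = 0.1111; r_yy = 0.1111 / 0.66 ≈ 0.17.

0.17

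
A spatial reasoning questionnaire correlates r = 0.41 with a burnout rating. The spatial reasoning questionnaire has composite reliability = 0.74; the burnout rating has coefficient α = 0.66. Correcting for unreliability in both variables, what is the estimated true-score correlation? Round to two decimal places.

r_true = r_obs / √(r_xx · r_yy) = 0.41 / √(0.74 × 0.66) = 0.41 / √0.4884 = 0.41 / 0.6989 ≈ 0.59.

0.59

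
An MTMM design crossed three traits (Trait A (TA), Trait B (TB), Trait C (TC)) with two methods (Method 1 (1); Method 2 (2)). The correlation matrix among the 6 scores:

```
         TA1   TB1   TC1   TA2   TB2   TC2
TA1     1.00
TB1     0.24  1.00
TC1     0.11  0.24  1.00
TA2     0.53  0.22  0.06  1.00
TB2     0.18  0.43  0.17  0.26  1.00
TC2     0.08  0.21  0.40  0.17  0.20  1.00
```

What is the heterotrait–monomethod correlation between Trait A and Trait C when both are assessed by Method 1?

0.11

Different traits, same method: r(TA1, TC1) = 0.11.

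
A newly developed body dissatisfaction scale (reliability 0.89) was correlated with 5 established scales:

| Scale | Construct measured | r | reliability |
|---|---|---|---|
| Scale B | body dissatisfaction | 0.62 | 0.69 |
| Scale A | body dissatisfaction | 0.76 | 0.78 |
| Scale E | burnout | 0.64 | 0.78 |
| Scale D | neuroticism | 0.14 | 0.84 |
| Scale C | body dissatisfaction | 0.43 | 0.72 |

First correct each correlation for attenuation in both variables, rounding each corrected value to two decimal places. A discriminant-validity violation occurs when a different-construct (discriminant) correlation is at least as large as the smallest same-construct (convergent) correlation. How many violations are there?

Disattenuated r (r / √(r_scale · r_new)):
  Scale B (conv): 0.62 / √(0.69·0.89) = 0.79
  Scale A (conv): 0.76 / √(0.78·0.89) = 0.91
  Scale E (disc): 0.64 / √(0.78·0.89) = 0.77
  Scale D (disc): 0.14 / √(0.84·0.89) = 0.16
  Scale C (conv): 0.43 / √(0.72·0.89) = 0.54
Smallest convergent = 0.54. Discriminant values: 0.77, 0.16; count ≥ 0.54 → 1.

1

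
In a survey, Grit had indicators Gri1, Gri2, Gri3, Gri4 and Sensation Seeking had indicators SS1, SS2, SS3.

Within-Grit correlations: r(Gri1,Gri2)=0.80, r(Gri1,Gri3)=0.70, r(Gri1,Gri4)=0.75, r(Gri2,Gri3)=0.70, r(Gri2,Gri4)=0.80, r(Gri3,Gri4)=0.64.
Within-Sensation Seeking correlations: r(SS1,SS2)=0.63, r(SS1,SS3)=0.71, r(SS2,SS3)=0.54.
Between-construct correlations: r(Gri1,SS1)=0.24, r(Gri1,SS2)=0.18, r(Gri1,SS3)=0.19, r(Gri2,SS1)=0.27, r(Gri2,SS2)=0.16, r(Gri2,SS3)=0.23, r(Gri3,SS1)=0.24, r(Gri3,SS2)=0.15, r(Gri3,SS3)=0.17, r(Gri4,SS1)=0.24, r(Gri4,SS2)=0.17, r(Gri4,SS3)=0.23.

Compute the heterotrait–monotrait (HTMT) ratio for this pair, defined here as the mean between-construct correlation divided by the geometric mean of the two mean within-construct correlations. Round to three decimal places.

Between-construct mean = 2.47/12 = 0.2058.
Mean within-Gri = 4.39/6 = 0.7317; mean within-SS = 1.88/3 = 0.6267.
Geometric mean = √(0.7317 × 0.6267) = 0.6772.
HTMT = 0.2058 / 0.6772 = 0.304.

0.304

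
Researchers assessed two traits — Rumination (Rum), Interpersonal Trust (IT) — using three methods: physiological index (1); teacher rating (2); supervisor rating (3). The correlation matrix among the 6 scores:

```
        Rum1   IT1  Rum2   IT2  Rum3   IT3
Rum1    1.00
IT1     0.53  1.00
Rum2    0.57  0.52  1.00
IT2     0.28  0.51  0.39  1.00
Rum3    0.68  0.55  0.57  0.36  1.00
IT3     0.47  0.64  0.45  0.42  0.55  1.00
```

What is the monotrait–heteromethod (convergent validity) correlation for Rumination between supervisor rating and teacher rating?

Same trait (Rum), different methods: r(Rum3, Rum2) = 0.57.

0.57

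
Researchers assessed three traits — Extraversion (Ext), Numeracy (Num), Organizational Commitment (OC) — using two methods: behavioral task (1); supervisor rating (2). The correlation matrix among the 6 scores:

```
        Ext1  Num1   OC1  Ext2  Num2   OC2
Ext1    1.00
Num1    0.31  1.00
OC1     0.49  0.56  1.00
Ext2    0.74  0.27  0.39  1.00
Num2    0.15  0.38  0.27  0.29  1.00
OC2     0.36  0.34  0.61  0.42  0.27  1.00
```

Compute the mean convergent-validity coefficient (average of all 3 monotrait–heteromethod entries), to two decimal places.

Convergent values: 0.74, 0.38, 0.61; mean = 1.73/3 = 0.58.

0.58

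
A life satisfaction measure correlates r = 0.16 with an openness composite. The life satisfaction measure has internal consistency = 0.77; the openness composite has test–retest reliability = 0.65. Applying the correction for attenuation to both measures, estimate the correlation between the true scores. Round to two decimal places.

0.23

r_true = r_obs / √(r_xx · r_yy) = 0.16 / √(0.77 × 0.65) = 0.16 / √0.5005 = 0.16 / 0.7075 ≈ 0.23.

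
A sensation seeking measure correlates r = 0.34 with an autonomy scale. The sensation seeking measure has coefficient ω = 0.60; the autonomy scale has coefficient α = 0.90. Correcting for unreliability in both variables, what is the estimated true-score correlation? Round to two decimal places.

0.46

r_true = r_obs / √(r_xx · r_yy) = 0.34 / √(0.60 × 0.90) = 0.34 / √0.5400 = 0.34 / 0.7348 ≈ 0.46.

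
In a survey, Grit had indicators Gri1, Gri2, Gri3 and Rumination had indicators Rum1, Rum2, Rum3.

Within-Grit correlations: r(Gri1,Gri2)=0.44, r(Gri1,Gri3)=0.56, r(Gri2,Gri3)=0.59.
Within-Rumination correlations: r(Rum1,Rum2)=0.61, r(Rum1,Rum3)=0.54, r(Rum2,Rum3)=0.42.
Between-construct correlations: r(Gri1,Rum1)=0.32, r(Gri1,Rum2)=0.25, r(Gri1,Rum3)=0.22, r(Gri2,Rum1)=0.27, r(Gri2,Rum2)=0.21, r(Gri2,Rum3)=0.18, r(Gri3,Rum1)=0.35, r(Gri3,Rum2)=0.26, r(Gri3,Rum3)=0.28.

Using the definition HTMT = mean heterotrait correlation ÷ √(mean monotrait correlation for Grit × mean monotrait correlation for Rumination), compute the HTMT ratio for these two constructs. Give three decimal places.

0.494

Mean heterotrait r = 2.34/9 = 0.2600.
Mean within-Gri = 1.59/3 = 0.5300; mean within-Rum = 1.57/3 = 0.5233.
Geometric mean = √(0.5300 × 0.5233) = 0.5266.
HTMT = 0.2600 / 0.5266 = 0.494.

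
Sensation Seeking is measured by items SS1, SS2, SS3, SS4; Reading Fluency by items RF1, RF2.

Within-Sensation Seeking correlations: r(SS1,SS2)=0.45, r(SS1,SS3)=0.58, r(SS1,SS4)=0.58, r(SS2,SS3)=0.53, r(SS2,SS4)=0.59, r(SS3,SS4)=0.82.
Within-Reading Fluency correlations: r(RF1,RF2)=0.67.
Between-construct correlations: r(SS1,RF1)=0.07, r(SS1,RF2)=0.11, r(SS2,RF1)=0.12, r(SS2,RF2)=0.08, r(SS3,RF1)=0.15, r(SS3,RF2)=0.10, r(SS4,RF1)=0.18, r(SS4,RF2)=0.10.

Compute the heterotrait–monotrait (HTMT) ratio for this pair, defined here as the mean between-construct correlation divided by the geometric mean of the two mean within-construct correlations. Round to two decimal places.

0.18

Mean heterotrait r = 0.91/8 = 0.1138.
Mean within-SS = 3.55/6 = 0.5917; mean within-RF = 0.67/1 = 0.6700.
Geometric mean = √(0.5917 × 0.6700) = 0.6296.
HTMT = 0.1138 / 0.6296 = 0.18.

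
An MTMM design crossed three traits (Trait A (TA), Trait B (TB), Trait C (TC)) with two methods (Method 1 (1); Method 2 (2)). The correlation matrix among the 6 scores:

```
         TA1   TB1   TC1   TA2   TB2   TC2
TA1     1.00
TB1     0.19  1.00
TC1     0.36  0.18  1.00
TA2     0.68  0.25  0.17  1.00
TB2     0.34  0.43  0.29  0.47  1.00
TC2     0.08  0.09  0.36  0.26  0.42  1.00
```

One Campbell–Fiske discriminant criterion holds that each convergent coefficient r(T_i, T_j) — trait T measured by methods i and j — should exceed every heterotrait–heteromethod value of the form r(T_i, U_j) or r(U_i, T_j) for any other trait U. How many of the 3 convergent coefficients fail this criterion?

0

Convergent coefficients and their comparison sets:
TA (methods 1·2): 0.68 vs {0.34, 0.25, 0.08, 0.17} → pass.
TB (methods 1·2): 0.43 vs {0.25, 0.34, 0.09, 0.29} → pass.
TC (methods 1·2): 0.36 vs {0.17, 0.08, 0.29, 0.09} → pass.
0 of 3 fail.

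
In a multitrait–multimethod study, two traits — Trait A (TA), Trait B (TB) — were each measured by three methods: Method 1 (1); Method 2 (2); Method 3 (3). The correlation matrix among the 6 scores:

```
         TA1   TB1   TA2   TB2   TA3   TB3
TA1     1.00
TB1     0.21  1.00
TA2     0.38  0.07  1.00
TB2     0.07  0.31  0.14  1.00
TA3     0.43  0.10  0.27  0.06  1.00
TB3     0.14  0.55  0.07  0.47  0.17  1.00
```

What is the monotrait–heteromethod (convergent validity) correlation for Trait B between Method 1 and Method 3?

Same trait (TB), different methods: r(TB1, TB3) = 0.55.

0.55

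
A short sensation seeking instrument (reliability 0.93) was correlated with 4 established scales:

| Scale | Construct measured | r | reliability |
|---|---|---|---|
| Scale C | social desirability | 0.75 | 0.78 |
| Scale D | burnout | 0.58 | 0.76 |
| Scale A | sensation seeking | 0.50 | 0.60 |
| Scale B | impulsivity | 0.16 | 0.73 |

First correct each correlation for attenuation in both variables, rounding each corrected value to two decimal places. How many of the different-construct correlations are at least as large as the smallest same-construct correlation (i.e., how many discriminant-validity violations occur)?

Disattenuated r (r / √(r_scale · r_new)):
  Scale C (disc): 0.75 / √(0.78·0.93) = 0.88
  Scale D (disc): 0.58 / √(0.76·0.93) = 0.69
  Scale A (conv): 0.50 / √(0.60·0.93) = 0.67
  Scale B (disc): 0.16 / √(0.73·0.93) = 0.19
Smallest convergent = 0.67. Discriminant values: 0.88, 0.69, 0.19; count ≥ 0.67 → 2.

2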